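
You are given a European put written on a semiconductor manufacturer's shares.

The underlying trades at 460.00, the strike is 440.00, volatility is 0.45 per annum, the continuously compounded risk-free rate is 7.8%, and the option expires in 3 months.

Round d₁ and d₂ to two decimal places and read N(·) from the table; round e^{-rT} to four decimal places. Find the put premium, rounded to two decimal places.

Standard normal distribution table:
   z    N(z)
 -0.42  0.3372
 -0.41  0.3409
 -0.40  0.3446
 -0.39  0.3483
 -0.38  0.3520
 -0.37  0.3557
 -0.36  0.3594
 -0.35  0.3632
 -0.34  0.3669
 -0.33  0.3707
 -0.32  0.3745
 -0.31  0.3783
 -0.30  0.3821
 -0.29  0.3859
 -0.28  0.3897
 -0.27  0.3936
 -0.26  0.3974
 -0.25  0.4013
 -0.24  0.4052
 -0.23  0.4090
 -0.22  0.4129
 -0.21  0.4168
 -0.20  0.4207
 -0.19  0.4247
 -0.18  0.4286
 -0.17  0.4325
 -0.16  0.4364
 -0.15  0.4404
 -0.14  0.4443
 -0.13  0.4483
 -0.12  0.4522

28.11

σ√T = 0.45·√0.25 = 0.2250
d₁ = [ln(460/440) + (0.078 + 0.45²/2)·0.25] / 0.2250 = [0.0445 + 0.0448] / 0.2250 = 0.3967 ≈ 0.40
d₂ = d₁ − σ√T = 0.3967 − 0.2250 = 0.1717 ≈ 0.17
exp(−rT) = exp(−0.078·0.25) = 0.9807
N(−d₂) = N(-0.17) = 0.4325;  N(−d₁) = N(-0.40) = 0.3446
P = 440·0.9807·0.4325 − 460·0.3446 = 186.6272 − 158.5160 = 28.1112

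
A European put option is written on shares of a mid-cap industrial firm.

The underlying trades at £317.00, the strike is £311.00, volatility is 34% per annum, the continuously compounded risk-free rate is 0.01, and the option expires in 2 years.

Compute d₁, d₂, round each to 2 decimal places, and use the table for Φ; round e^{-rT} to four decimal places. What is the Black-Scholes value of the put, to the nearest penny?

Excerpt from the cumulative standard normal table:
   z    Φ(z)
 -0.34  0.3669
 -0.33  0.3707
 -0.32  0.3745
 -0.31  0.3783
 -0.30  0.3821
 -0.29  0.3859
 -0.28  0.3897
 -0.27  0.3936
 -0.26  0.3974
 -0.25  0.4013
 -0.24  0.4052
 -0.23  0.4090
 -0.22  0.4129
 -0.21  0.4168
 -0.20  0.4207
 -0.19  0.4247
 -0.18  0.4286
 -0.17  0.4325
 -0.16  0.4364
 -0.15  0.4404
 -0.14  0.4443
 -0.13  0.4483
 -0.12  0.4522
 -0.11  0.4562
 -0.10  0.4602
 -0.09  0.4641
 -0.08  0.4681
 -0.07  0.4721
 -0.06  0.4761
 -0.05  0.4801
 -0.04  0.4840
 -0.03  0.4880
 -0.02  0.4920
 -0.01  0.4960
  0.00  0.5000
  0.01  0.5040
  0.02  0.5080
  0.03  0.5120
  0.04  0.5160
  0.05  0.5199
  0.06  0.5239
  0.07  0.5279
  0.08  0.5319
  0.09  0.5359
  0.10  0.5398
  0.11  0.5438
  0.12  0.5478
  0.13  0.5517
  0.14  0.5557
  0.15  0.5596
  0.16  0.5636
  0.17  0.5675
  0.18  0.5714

£53.09

T = 2;  σ√T = 0.4808
d₁ = [ln(317/311) + (0.01 + ½·0.34²)·2] / (σ√T) = (0.0191 + 0.1356) / 0.4808 = 0.3218 ≈ 0.32
d₂ = 0.3218 − 0.4808 = -0.1591 ≈ -0.16
e^(−rT) = e^(−0.01·2) = 0.9802
N(−d₂) = N(0.16) = 0.5636;  N(−d₁) = N(-0.32) = 0.3745
P = 311·0.9802·0.5636 − 317·0.3745 = 171.8091 − 118.7165 = 53.0926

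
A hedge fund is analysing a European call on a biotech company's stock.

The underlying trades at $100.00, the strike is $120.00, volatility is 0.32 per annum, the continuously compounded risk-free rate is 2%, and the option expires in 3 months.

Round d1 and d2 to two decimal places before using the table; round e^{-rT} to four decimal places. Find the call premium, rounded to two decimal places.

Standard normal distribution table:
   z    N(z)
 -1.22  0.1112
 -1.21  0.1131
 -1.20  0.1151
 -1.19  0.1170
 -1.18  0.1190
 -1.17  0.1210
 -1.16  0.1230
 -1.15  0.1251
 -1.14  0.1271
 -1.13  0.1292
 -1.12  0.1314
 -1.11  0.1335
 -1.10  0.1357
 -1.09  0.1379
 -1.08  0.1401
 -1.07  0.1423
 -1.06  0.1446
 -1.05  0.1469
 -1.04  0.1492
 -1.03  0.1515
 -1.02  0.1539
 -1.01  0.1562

$1.18

T = 0.25;  σ√T = 0.1600
d₁ = [ln(100/120) + (0.02 + 0.32²/2)·0.25] / 0.1600 = [-0.1823 + 0.0178] / 0.1600 = -1.0283 which rounds to -1.03
d₂ = d₁ − σ√T = -1.0283 − 0.1600 = -1.1883 which rounds to -1.19
e^(−rT) = e^(−0.02·0.25) = 0.9950
N(d₁) = N(-1.03) = 0.1515;  N(d₂) = N(-1.19) = 0.1170
C = 100·0.1515 − 120·0.9950·0.1170 = 15.1500 − 13.9698 = 1.1802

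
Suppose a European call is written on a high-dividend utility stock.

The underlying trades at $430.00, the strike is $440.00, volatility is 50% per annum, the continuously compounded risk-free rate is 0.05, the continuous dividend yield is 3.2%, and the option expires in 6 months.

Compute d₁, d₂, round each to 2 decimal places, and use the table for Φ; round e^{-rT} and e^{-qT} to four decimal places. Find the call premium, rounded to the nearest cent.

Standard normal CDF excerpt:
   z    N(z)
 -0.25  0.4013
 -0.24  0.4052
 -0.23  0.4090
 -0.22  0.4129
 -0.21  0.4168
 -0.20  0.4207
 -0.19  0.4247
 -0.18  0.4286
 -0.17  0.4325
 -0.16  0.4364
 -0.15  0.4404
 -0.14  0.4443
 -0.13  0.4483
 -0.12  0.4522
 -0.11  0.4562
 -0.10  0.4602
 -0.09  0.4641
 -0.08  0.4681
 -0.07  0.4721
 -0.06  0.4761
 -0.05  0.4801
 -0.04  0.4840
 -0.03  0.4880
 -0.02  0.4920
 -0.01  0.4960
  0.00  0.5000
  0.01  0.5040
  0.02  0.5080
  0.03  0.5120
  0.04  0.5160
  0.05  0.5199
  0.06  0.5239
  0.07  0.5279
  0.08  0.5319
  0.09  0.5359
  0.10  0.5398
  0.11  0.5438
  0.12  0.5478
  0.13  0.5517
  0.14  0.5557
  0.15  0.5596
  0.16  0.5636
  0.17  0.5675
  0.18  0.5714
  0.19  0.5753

T = 0.5;  σ√T = 0.3536
d₁ = [ln(430/440) + (0.05 − 0.032 + 0.5²/2)·0.5] / 0.3536 = [-0.0230 + 0.0715] / 0.3536 = 0.1372 ⇒ 0.14
d₂ = d₁ − σ√T = 0.1372 − 0.3536 = -0.2163 ⇒ -0.22
e^(−qT) = e^(−0.032·0.5) = 0.9841;  e^(−rT) = e^(−0.05·0.5) = 0.9753
N(d₁) = N(0.14) = 0.5557;  N(d₂) = N(-0.22) = 0.4129
C = 430·0.9841·0.5557 − 440·0.9753·0.4129 = 235.1517 − 177.1886 = 57.9631

$57.96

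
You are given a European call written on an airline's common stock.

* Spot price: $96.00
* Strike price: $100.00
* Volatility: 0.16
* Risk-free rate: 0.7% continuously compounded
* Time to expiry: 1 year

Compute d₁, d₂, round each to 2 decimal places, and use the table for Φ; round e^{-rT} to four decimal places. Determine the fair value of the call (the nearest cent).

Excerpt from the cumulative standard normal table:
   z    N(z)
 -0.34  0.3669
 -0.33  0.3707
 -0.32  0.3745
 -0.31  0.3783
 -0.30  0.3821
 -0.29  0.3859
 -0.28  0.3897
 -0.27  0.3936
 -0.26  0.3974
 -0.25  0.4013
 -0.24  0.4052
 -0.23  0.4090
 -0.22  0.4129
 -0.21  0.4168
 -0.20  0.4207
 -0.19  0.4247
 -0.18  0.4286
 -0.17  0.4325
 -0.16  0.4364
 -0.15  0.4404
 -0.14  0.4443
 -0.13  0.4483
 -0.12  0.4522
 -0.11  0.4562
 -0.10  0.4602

σ√T = 0.16 × 1.0000 = 0.1600
ln(S/K) + (r + σ²/2)T = ln(96/100) + (0.007 + 0.16²/2)·1 = -0.0408 + 0.0198 = -0.0210
d₁ = -0.0210 / 0.1600 = -0.1314 ≈ -0.13
d₂ = d₁ − σ√T = -0.1314 − 0.1600 = -0.2914 ≈ -0.29
exp(−rT) = exp(−0.007·1) = 0.9930
N(d₁) = N(-0.13) = 0.4483;  N(d₂) = N(-0.29) = 0.3859
C = 96·0.4483 − 100·0.9930·0.3859 = 43.0368 − 38.3199 = 4.7169

$4.72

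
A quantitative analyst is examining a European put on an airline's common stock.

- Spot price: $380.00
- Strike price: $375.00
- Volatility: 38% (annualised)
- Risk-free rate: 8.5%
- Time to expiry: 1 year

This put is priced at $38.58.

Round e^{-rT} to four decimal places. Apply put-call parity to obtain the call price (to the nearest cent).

e^(−rT) = e^(−0.085·1) = 0.9185
Put-call parity: C − P = S − K·e^(−rT) = 380 − 375·0.9185 = 380 − 344.4375 = 35.5625
C = P + (C − P) = 38.58 + (35.5625) = 74.1425

$74.14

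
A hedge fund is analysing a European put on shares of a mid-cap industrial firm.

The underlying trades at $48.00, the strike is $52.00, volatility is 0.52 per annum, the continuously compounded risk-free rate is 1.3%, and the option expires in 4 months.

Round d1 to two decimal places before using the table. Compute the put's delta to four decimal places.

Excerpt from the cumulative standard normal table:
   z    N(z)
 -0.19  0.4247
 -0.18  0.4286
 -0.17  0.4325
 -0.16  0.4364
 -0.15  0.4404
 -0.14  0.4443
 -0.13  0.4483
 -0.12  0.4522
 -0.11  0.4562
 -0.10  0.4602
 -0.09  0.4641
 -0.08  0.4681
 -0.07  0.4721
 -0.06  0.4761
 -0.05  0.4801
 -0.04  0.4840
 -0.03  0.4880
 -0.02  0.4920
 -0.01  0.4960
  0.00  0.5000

-0.5398

σ√T = 0.52 × 0.5774 = 0.3002
d₁ = [ln(48/52) + (0.013 + 0.52²/2)·0.3333] / 0.3002 = [-0.0800 + 0.0494] / 0.3002 = -0.1021 which rounds to -0.10
N(d₁) = N(-0.10) = 0.4602
Δ_put = N(d₁) − 1 = 0.4602 − 1 = -0.5398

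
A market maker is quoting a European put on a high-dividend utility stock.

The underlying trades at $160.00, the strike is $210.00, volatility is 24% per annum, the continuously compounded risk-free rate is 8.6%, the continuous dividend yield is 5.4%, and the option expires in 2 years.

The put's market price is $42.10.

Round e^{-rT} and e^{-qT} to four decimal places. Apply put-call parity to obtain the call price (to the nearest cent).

$8.90

e^(−qT) = e^(−0.054·2) = 0.8976;  e^(−rT) = e^(−0.086·2) = 0.8420
Put-call parity: C − P = S·e^(−qT) − K·e^(−rT) = 160·0.8976 − 210·0.8420 = 143.6160 − 176.8200 = -33.2040
C = P + (C − P) = 42.10 + (-33.2040) = 8.8960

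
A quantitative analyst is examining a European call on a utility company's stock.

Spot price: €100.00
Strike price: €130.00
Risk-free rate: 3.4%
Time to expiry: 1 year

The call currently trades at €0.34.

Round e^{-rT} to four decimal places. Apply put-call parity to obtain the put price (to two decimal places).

€26.00

exp(−rT) = exp(−0.034·1) = 0.9666
Put-call parity: C − P = S − K·e^(−rT) = 100 − 130·0.9666 = 100 − 125.6580 = -25.6580
P = C − (C − P) = 0.34 − (-25.6580) = 25.9980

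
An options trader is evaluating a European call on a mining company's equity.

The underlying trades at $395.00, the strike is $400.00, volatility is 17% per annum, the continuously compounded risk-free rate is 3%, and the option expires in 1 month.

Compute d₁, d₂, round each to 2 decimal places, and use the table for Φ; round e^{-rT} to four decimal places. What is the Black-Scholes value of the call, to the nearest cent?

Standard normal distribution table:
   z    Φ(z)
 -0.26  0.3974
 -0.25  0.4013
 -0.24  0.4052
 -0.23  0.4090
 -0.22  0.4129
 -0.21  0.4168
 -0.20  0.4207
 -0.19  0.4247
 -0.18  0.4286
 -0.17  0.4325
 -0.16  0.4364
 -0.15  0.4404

T = 0.08333;  σ√T = 0.0491
ln(S/K) + (r + σ²/2)T = ln(395/400) + (0.03 + 0.17²/2)·0.08333 = -0.0126 + 0.0037 = -0.0089
d₁ = -0.0089 / 0.0491 = -0.1808 which rounds to -0.18
d₂ = d₁ − σ√T = -0.1808 − 0.0491 = -0.2299 which rounds to -0.23
e^(−rT) = e^(−0.03·0.08333) = 0.9975
C = 395·N(-0.18) − 400·0.9975·N(-0.23) = 395·0.4286 − 400·0.9975·0.4090 = 169.2970 − 163.1910 = 6.1060

$6.11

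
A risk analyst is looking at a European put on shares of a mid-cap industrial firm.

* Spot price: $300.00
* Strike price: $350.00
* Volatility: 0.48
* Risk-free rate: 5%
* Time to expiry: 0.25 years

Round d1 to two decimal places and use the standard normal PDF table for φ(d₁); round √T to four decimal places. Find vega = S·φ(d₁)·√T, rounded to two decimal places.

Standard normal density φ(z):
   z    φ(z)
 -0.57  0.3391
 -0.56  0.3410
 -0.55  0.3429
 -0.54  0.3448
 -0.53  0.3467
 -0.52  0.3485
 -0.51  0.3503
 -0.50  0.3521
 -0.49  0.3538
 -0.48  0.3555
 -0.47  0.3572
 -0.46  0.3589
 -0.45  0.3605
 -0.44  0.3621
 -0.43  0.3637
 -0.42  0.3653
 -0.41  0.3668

σ√T = 0.48 × 0.5000 = 0.2400
d₁ = [ln(300/350) + (0.05 + 0.48²/2)·0.25] / 0.2400 = [-0.1542 + 0.0413] / 0.2400 = -0.4702 ⇒ -0.47
√T = √0.25 = 0.5000
φ(d₁) = φ(-0.47) = 0.3572
vega = S·φ(d₁)·√T = 300·0.3572·0.5000 = 53.5800

53.58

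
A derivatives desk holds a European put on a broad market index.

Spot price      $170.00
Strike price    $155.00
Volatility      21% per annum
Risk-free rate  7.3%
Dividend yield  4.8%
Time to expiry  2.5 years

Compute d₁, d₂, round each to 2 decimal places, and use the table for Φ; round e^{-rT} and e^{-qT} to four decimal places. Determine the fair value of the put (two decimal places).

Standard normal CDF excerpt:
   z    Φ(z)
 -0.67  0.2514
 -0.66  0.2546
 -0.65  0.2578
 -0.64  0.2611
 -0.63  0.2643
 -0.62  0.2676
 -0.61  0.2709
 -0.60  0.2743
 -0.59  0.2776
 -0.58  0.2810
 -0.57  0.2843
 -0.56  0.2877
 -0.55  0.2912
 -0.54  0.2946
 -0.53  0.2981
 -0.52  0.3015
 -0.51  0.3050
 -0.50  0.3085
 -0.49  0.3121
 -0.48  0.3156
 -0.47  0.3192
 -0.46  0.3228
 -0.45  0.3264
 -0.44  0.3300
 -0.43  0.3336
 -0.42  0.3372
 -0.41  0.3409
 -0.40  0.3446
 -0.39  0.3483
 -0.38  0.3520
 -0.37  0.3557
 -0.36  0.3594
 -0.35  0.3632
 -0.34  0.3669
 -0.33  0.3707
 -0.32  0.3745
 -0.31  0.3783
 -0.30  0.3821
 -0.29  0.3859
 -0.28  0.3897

$9.50

σ√T = 0.21 × 1.5811 = 0.3320
ln(S/K) + (r − q + σ²/2)T = ln(170/155) + (0.073 − 0.048 + 0.21²/2)·2.5 = 0.0924 + 0.1176 = 0.2100
d₁ = 0.2100 / 0.3320 = 0.6325 which rounds to 0.63
d₂ = d₁ − σ√T = 0.6325 − 0.3320 = 0.3004 which rounds to 0.30
exp(−qT) = exp(−0.048·2.5) = 0.8869;  exp(−rT) = exp(−0.073·2.5) = 0.8332
N(−d₂) = N(-0.30) = 0.3821;  N(−d₁) = N(-0.63) = 0.2643
P = 155·0.8332·0.3821 − 170·0.8869·0.2643 = 49.3467 − 39.8493 = 9.4974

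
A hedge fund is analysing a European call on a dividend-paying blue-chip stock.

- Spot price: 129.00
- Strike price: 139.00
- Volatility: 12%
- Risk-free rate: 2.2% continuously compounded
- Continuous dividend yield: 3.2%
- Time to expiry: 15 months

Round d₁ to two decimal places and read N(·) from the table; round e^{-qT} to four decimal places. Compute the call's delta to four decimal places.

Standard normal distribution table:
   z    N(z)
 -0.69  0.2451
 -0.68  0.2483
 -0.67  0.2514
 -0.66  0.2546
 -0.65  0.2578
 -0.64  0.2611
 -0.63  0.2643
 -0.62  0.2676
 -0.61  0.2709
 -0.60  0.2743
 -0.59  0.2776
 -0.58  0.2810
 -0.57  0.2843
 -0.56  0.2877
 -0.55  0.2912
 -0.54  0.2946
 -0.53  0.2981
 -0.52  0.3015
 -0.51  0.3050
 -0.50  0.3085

σ√T = 0.12·√1.25 = 0.1342
d₁ = [ln(129/139) + (0.022 − 0.032 + 0.12²/2)·1.25] / 0.1342 = [-0.0747 − 0.0035] / 0.1342 = -0.5826 → -0.58
N(d₁) = N(-0.58) = 0.2810
Δ_call = e^(−qT)·N(d₁) = 0.9608·0.2810 = 0.2700

0.2700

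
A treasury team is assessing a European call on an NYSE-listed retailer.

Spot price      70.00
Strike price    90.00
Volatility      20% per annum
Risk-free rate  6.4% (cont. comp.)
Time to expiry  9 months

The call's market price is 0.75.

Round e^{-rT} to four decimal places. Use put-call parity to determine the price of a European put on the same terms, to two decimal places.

exp(−rT) = exp(−0.064·0.75) = 0.9531
Put-call parity: C − P = S − K·e^(−rT) = 70 − 90·0.9531 = 70 − 85.7790 = -15.7790
P = C − (C − P) = 0.75 − (-15.7790) = 16.5290

16.53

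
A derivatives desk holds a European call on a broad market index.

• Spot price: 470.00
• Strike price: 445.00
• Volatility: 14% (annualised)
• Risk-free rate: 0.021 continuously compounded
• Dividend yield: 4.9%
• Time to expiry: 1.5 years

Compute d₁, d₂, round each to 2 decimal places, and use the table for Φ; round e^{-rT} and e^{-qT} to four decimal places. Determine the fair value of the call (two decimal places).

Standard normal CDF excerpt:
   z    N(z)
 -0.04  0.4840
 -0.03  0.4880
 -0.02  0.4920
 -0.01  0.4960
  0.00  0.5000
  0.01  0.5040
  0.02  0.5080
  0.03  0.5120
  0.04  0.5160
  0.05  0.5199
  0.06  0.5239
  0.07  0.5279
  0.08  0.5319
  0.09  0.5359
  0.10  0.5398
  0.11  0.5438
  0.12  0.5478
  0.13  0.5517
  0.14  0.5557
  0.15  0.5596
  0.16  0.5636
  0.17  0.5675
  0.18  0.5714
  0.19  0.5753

T = 1.5;  σ√T = 0.1715
d₁ = [ln(470/445) + (0.021 − 0.049 + 0.14²/2)·1.5] / 0.1715 = [0.0547 − 0.0273] / 0.1715 = 0.1596 which rounds to 0.16
d₂ = d₁ − σ√T = 0.1596 − 0.1715 = -0.0119 which rounds to -0.01
exp(−qT) = exp(−0.049·1.5) = 0.9291;  exp(−rT) = exp(−0.021·1.5) = 0.9690
N(d₁) = N(0.16) = 0.5636;  N(d₂) = N(-0.01) = 0.4960
C = 470·0.9291·0.5636 − 445·0.9690·0.4960 = 246.1112 − 213.8777 = 32.2335

32.23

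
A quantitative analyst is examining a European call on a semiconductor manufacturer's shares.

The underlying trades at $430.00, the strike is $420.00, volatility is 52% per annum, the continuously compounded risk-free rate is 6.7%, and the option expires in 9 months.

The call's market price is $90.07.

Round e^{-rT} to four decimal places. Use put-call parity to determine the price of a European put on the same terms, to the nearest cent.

exp(−rT) = exp(−0.067·0.75) = 0.9510
Put-call parity: C − P = S − K·e^(−rT) = 430 − 420·0.9510 = 430 − 399.4200 = 30.5800
P = C − (C − P) = 90.07 − (30.5800) = 59.4900

$59.49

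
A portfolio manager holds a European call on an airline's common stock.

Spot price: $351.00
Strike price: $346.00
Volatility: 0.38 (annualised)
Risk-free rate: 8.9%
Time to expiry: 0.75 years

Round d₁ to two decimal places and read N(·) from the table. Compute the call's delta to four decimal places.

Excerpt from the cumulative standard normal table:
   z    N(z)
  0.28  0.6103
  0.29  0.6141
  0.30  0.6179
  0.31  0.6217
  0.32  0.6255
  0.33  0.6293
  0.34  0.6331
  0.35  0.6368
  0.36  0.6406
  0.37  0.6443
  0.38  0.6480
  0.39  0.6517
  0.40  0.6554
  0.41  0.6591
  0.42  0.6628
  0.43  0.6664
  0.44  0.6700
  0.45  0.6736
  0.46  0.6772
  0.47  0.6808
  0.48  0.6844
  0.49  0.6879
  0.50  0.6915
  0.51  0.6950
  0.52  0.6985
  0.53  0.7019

0.6591

σ√T = 0.38·√0.75 = 0.3291
d₁ = [ln(351/346) + (0.089 + 0.38²/2)·0.75] / 0.3291 = [0.0143 + 0.1209] / 0.3291 = 0.4110 → 0.41
N(d₁) = N(0.41) = 0.6591
Δ_call = N(d₁) = 0.6591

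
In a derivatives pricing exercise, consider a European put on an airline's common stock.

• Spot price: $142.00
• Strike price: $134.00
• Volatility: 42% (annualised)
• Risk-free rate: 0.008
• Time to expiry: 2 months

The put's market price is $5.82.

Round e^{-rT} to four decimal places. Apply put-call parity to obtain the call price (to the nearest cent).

$13.99

e^(−rT) = e^(−0.008·0.1667) = 0.9987
Put-call parity: C − P = S − K·e^(−rT) = 142 − 134·0.9987 = 142 − 133.8258 = 8.1742
C = P + (C − P) = 5.82 + (8.1742) = 13.9942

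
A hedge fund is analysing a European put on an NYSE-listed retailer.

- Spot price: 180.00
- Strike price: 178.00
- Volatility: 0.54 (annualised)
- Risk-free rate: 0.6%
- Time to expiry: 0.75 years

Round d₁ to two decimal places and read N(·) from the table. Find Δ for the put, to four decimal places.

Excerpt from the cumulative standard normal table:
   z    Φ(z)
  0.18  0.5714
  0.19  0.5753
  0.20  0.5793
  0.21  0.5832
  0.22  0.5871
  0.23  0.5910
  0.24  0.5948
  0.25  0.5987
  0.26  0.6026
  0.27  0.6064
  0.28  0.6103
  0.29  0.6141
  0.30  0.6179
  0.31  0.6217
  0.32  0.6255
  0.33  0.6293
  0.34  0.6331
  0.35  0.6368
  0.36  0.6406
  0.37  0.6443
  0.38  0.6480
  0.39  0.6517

σ√T = 0.54·√0.75 = 0.4677
d₁ = [ln(180/178) + (0.006 + 0.54²/2)·0.75] / 0.4677 = [0.0112 + 0.1139] / 0.4677 = 0.2673 which rounds to 0.27
N(d₁) = N(0.27) = 0.6064
Δ_put = N(d₁) − 1 = 0.6064 − 1 = -0.3936

-0.3936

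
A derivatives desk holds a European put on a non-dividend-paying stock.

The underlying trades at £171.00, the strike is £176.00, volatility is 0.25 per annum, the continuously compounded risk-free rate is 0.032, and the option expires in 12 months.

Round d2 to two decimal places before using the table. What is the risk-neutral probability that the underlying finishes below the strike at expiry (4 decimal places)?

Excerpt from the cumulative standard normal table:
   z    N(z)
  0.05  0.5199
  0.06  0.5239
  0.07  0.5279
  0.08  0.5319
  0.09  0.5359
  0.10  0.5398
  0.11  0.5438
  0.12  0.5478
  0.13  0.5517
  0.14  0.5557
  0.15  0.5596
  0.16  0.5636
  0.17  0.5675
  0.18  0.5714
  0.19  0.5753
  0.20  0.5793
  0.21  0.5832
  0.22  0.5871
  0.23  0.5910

0.5438

σ√T = 0.25·√1 = 0.2500
d₁ = [ln(171/176) + (0.032 + 0.25²/2)·1] / 0.2500 = [-0.0288 + 0.0633] / 0.2500 = 0.1377 which rounds to 0.14
d₂ = d₁ − σ√T = 0.1377 − 0.2500 = -0.1123 which rounds to -0.11
Pr(exercise) under Q = N(−d₂) = N(0.11) = 0.5438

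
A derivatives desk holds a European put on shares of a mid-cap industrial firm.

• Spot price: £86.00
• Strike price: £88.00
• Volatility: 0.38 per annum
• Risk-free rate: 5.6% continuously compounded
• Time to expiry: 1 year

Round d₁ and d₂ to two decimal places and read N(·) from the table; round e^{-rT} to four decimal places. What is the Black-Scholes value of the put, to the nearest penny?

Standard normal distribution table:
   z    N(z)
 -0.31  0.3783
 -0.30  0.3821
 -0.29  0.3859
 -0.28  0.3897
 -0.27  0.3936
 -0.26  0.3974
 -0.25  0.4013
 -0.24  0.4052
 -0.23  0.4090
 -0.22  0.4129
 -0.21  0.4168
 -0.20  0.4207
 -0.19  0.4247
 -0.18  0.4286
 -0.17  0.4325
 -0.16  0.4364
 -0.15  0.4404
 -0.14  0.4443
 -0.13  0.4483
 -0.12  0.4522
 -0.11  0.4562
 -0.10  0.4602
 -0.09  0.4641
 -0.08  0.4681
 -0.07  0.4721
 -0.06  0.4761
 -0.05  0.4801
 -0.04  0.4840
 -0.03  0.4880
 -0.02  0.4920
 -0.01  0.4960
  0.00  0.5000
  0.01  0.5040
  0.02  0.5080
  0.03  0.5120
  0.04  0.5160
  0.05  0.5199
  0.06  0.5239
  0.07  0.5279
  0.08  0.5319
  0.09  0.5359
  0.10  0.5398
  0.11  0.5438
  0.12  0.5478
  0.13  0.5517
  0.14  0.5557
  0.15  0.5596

£11.40

T = 1;  σ√T = 0.3800
d₁ = [ln(86/88) + (0.056 + ½·0.38²)·1] / (σ√T) = (-0.0230 + 0.1282) / 0.3800 = 0.2769 which rounds to 0.28
d₂ = 0.2769 − 0.3800 = -0.1031 which rounds to -0.10
e^(−rT) = e^(−0.056·1) = 0.9455
P = 88·0.9455·N(0.10) − 86·N(-0.28) = 88·0.9455·0.5398 − 86·0.3897 = 44.9135 − 33.5142 = 11.3993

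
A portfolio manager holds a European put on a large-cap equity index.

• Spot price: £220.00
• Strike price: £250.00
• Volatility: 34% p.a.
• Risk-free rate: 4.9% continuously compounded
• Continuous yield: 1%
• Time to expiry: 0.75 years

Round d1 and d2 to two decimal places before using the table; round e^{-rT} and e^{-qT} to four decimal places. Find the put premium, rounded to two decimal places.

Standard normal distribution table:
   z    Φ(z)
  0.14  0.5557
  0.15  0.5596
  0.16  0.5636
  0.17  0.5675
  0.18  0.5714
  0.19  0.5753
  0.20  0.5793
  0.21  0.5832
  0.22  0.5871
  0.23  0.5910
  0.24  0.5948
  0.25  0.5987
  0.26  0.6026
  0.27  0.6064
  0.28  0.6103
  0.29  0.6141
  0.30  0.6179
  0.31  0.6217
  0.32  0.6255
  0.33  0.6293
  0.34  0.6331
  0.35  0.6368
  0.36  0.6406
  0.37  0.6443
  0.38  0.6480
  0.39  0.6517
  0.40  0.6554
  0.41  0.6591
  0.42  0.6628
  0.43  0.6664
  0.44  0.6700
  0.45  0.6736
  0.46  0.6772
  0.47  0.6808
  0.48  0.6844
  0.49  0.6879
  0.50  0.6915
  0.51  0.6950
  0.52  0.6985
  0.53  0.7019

£39.31

σ√T = 0.34 × 0.8660 = 0.2944
d₁ = [ln(220/250) + (0.049 − 0.01 + 0.34²/2)·0.75] / 0.2944 = [-0.1278 + 0.0726] / 0.2944 = -0.1876 which rounds to -0.19
d₂ = d₁ − σ√T = -0.1876 − 0.2944 = -0.4820 which rounds to -0.48
e^(−qT) = e^(−0.01·0.75) = 0.9925;  e^(−rT) = e^(−0.049·0.75) = 0.9639
P = 250·0.9639·N(0.48) − 220·0.9925·N(0.19) = 250·0.9639·0.6844 − 220·0.9925·0.5753 = 164.9233 − 125.6168 = 39.3065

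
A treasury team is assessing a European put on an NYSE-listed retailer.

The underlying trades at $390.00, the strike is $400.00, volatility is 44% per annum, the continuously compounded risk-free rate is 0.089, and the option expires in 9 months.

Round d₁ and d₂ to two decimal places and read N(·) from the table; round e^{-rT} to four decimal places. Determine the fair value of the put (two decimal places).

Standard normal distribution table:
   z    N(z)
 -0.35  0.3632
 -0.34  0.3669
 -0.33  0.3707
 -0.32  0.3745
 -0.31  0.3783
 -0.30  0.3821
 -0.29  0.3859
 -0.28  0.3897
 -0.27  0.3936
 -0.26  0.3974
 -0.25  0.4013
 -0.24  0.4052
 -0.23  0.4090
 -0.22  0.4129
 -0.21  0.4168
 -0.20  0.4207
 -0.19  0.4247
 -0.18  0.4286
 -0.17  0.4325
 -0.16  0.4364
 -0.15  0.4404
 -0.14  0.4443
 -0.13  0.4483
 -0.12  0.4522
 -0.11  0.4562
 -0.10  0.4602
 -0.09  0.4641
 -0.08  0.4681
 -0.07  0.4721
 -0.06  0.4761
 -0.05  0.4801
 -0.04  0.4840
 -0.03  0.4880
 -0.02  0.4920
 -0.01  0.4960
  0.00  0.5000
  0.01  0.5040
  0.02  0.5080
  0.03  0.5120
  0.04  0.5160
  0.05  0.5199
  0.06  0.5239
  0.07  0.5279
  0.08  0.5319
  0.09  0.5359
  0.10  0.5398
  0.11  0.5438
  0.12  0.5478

T = 0.75;  σ√T = 0.3811
ln(S/K) + (r + σ²/2)T = ln(390/400) + (0.089 + 0.44²/2)·0.75 = -0.0253 + 0.1394 = 0.1140
d₁ = 0.1140 / 0.3811 = 0.2993 → 0.30
d₂ = d₁ − σ√T = 0.2993 − 0.3811 = -0.0818 → -0.08
exp(−rT) = exp(−0.089·0.75) = 0.9354
N(−d₂) = N(0.08) = 0.5319;  N(−d₁) = N(-0.30) = 0.3821
P = 400·0.9354·0.5319 − 390·0.3821 = 199.0157 − 149.0190 = 49.9967

$50.00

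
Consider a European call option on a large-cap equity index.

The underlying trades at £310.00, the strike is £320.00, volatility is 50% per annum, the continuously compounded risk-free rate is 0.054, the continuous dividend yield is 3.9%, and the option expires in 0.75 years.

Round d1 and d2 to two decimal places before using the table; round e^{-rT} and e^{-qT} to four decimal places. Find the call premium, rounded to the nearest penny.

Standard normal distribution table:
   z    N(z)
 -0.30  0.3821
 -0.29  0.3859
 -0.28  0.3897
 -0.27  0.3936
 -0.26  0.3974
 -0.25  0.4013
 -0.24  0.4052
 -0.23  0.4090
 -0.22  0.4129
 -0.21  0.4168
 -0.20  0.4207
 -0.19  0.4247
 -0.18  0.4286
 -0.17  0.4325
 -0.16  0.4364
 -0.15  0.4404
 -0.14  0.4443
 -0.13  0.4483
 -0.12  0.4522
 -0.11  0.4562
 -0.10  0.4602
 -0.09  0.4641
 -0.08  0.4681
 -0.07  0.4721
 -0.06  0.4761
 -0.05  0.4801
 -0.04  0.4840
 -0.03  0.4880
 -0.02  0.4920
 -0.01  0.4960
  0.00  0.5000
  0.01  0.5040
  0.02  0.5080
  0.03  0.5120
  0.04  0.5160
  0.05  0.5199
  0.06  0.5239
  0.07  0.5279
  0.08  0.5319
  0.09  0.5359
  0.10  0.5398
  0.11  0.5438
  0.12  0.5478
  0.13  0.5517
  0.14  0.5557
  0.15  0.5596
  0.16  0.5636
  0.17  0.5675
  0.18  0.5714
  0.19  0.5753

£48.74

σ√T = 0.5 × 0.8660 = 0.4330
d₁ = [ln(310/320) + (0.054 − 0.039 + 0.5²/2)·0.75] / 0.4330 = [-0.0317 + 0.1050] / 0.4330 = 0.1692 ⇒ 0.17
d₂ = d₁ − σ√T = 0.1692 − 0.4330 = -0.2638 ⇒ -0.26
exp(−qT) = exp(−0.039·0.75) = 0.9712;  exp(−rT) = exp(−0.054·0.75) = 0.9603
N(d₁) = N(0.17) = 0.5675;  N(d₂) = N(-0.26) = 0.3974
C = 310·0.9712·0.5675 − 320·0.9603·0.3974 = 170.8584 − 122.1194 = 48.7389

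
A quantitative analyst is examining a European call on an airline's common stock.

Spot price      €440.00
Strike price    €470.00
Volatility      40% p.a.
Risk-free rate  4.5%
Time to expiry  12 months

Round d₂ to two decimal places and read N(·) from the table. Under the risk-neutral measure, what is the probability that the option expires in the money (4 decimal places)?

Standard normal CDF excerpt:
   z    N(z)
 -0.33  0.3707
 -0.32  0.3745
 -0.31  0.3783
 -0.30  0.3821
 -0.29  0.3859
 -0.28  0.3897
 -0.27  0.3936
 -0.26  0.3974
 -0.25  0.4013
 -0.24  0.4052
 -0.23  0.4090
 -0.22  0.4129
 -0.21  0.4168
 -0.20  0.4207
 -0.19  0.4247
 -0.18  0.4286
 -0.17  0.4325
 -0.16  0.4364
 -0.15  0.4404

σ√T = 0.4 × 1.0000 = 0.4000
d₁ = [ln(440/470) + (0.045 + 0.4²/2)·1] / 0.4000 = [-0.0660 + 0.1250] / 0.4000 = 0.1476 which rounds to 0.15
d₂ = d₁ − σ√T = 0.1476 − 0.4000 = -0.2524 which rounds to -0.25
Risk-neutral Pr[S_T > K] = N(d₂) = N(-0.25) = 0.4013

0.4013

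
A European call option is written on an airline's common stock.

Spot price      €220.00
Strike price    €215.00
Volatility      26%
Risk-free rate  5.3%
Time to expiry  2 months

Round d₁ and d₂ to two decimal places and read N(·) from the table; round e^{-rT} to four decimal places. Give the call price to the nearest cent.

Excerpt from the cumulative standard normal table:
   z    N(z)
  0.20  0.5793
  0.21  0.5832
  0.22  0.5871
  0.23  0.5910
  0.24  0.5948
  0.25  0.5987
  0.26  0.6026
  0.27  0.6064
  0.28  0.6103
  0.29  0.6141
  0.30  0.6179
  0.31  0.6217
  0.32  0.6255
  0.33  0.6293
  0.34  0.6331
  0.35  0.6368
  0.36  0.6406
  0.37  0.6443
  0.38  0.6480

σ√T = 0.26·√0.1667 = 0.1061
d₁ = [ln(220/215) + (0.053 + 0.26²/2)·0.1667] / 0.1061 = [0.0230 + 0.0145] / 0.1061 = 0.3529 → 0.35
d₂ = d₁ − σ√T = 0.3529 − 0.1061 = 0.2467 → 0.25
exp(−rT) = exp(−0.053·0.1667) = 0.9912
N(d₁) = N(0.35) = 0.6368;  N(d₂) = N(0.25) = 0.5987
C = 220·0.6368 − 215·0.9912·0.5987 = 140.0960 − 127.5878 = 12.5082

€12.51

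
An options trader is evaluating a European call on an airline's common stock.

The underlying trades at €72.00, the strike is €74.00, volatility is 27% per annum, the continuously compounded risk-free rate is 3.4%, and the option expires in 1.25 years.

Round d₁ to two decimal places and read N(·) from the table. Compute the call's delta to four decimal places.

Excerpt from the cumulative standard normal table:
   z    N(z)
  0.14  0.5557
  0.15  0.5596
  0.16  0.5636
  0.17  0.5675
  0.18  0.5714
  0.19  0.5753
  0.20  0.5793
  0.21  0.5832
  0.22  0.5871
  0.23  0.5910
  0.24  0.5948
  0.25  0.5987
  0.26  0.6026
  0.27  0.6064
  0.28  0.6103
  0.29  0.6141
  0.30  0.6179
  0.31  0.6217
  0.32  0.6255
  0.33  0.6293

T = 1.25;  σ√T = 0.3019
d₁ = [ln(72/74) + (0.034 + ½·0.27²)·1.25] / (σ√T) = (-0.0274 + 0.0881) / 0.3019 = 0.2010 ⇒ 0.20
N(d₁) = N(0.20) = 0.5793
Δ_call = N(d₁) = 0.5793

0.5793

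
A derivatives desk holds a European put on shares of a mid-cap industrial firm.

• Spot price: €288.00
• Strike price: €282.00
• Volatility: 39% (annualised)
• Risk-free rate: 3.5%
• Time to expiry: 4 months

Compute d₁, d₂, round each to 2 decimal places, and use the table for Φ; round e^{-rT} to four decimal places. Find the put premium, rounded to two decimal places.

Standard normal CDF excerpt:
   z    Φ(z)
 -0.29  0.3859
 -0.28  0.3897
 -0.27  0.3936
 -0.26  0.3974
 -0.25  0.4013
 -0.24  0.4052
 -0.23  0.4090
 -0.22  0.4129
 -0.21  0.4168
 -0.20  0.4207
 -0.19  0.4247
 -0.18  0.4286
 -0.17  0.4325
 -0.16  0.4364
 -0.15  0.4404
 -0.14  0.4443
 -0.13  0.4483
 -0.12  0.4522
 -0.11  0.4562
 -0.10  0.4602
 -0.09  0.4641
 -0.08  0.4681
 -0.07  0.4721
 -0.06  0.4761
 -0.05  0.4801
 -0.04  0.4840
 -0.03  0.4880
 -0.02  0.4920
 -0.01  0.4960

T = 0.3333;  σ√T = 0.2252
d₁ = [ln(288/282) + (0.035 + 0.39²/2)·0.3333] / 0.2252 = [0.0211 + 0.0370] / 0.2252 = 0.2579 which rounds to 0.26
d₂ = d₁ − σ√T = 0.2579 − 0.2252 = 0.0327 which rounds to 0.03
e^(−rT) = e^(−0.035·0.3333) = 0.9884
N(−d₂) = N(-0.03) = 0.4880;  N(−d₁) = N(-0.26) = 0.3974
P = 282·0.9884·0.4880 − 288·0.3974 = 136.0197 − 114.4512 = 21.5685

€21.57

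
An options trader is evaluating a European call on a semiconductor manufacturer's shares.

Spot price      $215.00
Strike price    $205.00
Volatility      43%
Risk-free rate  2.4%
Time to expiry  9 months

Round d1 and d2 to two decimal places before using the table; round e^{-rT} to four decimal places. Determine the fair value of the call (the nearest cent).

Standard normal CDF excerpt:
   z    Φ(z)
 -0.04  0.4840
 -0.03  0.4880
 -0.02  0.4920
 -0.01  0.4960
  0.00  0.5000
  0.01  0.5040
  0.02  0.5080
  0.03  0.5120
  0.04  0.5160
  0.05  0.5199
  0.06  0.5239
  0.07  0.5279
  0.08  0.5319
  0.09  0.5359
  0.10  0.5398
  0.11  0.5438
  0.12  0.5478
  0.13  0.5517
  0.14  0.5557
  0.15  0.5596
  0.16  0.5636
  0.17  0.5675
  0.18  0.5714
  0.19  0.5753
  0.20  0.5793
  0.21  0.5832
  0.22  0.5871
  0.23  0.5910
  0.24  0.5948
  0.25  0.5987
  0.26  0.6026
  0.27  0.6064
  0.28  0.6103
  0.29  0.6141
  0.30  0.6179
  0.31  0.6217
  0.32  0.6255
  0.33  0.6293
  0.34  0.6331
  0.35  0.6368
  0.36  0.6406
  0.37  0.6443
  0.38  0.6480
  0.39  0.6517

σ√T = 0.43·√0.75 = 0.3724
d₁ = [ln(215/205) + (0.024 + ½·0.43²)·0.75] / (σ√T) = (0.0476 + 0.0873) / 0.3724 = 0.3624 which rounds to 0.36
d₂ = 0.3624 − 0.3724 = -0.0100 which rounds to -0.01
e^(−rT) = e^(−0.024·0.75) = 0.9822
N(d₁) = N(0.36) = 0.6406;  N(d₂) = N(-0.01) = 0.4960
C = 215·0.6406 − 205·0.9822·0.4960 = 137.7290 − 99.8701 = 37.8589

$37.86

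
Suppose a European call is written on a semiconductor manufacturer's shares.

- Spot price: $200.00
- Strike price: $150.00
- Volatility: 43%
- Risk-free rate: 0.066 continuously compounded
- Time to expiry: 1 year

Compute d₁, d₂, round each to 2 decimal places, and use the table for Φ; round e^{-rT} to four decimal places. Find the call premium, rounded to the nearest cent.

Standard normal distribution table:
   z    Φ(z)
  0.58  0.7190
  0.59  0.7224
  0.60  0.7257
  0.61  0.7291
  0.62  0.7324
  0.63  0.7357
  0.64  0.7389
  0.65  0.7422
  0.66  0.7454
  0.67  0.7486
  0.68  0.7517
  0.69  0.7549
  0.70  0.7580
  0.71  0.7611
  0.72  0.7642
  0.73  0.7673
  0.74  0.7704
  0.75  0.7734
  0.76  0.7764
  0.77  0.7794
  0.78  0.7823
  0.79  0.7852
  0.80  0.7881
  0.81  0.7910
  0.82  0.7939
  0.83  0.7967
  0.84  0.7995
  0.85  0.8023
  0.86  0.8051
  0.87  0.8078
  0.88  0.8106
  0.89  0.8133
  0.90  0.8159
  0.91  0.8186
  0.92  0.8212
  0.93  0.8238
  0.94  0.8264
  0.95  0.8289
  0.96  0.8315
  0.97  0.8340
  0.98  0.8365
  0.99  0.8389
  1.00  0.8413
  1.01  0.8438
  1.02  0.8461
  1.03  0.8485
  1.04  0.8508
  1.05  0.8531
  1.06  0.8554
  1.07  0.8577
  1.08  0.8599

$67.78

T = 1;  σ√T = 0.4300
d₁ = [ln(200/150) + (0.066 + ½·0.43²)·1] / (σ√T) = (0.2877 + 0.1584) / 0.4300 = 1.0375 which rounds to 1.04
d₂ = 1.0375 − 0.4300 = 0.6075 which rounds to 0.61
exp(−rT) = exp(−0.066·1) = 0.9361
N(d₁) = N(1.04) = 0.8508;  N(d₂) = N(0.61) = 0.7291
C = 200·0.8508 − 150·0.9361·0.7291 = 170.1600 − 102.3766 = 67.7834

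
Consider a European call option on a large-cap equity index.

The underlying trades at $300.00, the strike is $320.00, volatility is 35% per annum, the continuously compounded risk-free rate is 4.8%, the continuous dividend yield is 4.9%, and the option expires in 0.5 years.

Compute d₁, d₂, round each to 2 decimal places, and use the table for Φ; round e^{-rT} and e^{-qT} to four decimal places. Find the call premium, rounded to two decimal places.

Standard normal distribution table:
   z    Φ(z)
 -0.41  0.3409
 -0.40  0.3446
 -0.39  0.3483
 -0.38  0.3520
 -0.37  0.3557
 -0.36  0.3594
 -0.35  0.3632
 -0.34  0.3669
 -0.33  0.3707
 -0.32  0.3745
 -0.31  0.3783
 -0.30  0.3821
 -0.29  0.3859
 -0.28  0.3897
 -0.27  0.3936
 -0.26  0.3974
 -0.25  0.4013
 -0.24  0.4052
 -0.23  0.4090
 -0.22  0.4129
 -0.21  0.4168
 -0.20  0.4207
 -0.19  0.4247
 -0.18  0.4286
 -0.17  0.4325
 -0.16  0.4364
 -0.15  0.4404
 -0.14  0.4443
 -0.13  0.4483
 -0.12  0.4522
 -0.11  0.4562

$21.25

σ√T = 0.35 × 0.7071 = 0.2475
d₁ = [ln(300/320) + (0.048 − 0.049 + 0.35²/2)·0.5] / 0.2475 = [-0.0645 + 0.0301] / 0.2475 = -0.1391 ≈ -0.14
d₂ = d₁ − σ√T = -0.1391 − 0.2475 = -0.3865 ≈ -0.39
exp(−qT) = exp(−0.049·0.5) = 0.9758;  exp(−rT) = exp(−0.048·0.5) = 0.9763
C = 300·0.9758·N(-0.14) − 320·0.9763·N(-0.39) = 300·0.9758·0.4443 − 320·0.9763·0.3483 = 130.0644 − 108.8145 = 21.2499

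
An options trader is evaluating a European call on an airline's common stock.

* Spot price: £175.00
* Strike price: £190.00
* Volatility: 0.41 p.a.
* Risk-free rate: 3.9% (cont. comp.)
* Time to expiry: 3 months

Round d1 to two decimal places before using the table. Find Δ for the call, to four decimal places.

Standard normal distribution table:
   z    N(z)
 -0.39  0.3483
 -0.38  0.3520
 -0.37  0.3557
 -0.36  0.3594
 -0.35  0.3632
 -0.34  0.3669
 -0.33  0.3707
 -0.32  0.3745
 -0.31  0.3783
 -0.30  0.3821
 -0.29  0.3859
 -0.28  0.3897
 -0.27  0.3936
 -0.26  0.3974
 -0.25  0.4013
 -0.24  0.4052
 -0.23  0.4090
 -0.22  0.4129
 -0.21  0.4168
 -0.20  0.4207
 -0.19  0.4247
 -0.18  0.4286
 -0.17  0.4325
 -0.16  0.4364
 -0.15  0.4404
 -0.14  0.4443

0.4013

σ√T = 0.41 × 0.5000 = 0.2050
d₁ = [ln(175/190) + (0.039 + 0.41²/2)·0.25] / 0.2050 = [-0.0822 + 0.0308] / 0.2050 = -0.2511 which rounds to -0.25
N(d₁) = N(-0.25) = 0.4013
Δ_call = N(d₁) = 0.4013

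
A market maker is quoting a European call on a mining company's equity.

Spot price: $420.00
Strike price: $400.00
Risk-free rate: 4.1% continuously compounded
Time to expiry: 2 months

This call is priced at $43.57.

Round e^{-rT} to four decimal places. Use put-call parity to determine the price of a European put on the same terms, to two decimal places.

$20.85

e^(−rT) = e^(−0.041·0.1667) = 0.9932
Put-call parity: C − P = S − K·e^(−rT) = 420 − 400·0.9932 = 420 − 397.2800 = 22.7200
P = C − (C − P) = 43.57 − (22.7200) = 20.8500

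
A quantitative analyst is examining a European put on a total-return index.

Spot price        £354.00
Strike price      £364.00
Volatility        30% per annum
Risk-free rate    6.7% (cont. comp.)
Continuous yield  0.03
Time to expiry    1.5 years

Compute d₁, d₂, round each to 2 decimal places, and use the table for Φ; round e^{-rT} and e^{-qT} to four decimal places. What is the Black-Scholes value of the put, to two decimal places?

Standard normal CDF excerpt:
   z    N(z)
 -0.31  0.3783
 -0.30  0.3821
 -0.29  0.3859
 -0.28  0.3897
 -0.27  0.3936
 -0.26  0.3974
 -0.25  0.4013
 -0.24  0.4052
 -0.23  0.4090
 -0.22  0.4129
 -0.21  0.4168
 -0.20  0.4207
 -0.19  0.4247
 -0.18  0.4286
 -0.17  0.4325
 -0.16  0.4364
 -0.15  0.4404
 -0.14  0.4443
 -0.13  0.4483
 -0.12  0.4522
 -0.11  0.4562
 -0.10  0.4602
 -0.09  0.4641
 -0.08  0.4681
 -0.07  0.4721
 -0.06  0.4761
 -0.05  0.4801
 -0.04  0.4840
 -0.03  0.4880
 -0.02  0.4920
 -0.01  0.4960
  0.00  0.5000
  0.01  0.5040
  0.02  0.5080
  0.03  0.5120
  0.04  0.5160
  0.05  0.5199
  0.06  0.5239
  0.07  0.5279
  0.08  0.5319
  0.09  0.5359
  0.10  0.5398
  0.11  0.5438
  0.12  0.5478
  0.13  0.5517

£44.53

σ√T = 0.3 × 1.2247 = 0.3674
ln(S/K) + (r − q + σ²/2)T = ln(354/364) + (0.067 − 0.03 + 0.3²/2)·1.5 = -0.0279 + 0.1230 = 0.0951
d₁ = 0.0951 / 0.3674 = 0.2589 ⇒ 0.26
d₂ = d₁ − σ√T = 0.2589 − 0.3674 = -0.1085 ⇒ -0.11
e^(−qT) = e^(−0.03·1.5) = 0.9560;  e^(−rT) = e^(−0.067·1.5) = 0.9044
N(−d₂) = N(0.11) = 0.5438;  N(−d₁) = N(-0.26) = 0.3974
P = 364·0.9044·0.5438 − 354·0.9560·0.3974 = 179.0198 − 134.4897 = 44.5301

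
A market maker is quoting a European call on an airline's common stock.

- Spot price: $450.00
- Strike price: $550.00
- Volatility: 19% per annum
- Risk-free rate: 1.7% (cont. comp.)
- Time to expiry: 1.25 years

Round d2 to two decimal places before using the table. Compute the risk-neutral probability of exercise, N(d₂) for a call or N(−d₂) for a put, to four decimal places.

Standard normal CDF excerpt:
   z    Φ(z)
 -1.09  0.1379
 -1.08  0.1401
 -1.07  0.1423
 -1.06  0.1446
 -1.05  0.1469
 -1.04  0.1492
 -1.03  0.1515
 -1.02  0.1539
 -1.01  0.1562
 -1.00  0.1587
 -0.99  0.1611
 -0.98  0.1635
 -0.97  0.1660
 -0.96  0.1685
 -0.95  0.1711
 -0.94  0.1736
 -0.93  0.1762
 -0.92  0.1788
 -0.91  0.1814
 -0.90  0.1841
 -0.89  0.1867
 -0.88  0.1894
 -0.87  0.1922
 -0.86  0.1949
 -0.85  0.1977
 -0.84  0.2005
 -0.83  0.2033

σ√T = 0.19·√1.25 = 0.2124
d₁ = [ln(450/550) + (0.017 + ½·0.19²)·1.25] / (σ√T) = (-0.2007 + 0.0438) / 0.2124 = -0.7384 which rounds to -0.74
d₂ = -0.7384 − 0.2124 = -0.9508 which rounds to -0.95
Risk-neutral Pr[S_T > K] = N(d₂) = N(-0.95) = 0.1711

0.1711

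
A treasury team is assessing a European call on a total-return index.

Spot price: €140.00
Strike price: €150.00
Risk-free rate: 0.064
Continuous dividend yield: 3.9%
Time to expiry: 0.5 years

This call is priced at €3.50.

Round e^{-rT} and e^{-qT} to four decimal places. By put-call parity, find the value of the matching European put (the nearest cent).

€11.48

e^(−qT) = e^(−0.039·0.5) = 0.9807;  e^(−rT) = e^(−0.064·0.5) = 0.9685
Put-call parity: C − P = S·e^(−qT) − K·e^(−rT) = 140·0.9807 − 150·0.9685 = 137.2980 − 145.2750 = -7.9770
P = C − (C − P) = 3.50 − (-7.9770) = 11.4770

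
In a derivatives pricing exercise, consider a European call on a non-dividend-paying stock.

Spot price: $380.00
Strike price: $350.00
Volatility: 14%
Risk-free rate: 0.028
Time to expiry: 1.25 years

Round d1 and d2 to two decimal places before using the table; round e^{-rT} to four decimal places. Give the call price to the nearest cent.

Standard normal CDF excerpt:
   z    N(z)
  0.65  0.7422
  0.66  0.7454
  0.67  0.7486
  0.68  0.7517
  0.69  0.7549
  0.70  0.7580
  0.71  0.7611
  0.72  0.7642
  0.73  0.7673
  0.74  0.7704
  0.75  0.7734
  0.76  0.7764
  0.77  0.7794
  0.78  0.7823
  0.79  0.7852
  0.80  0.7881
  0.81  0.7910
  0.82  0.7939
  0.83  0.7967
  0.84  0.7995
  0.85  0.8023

$49.75

σ√T = 0.14·√1.25 = 0.1565
ln(S/K) + (r + σ²/2)T = ln(380/350) + (0.028 + 0.14²/2)·1.25 = 0.0822 + 0.0473 = 0.1295
d₁ = 0.1295 / 0.1565 = 0.8273 which rounds to 0.83
d₂ = d₁ − σ√T = 0.8273 − 0.1565 = 0.6707 which rounds to 0.67
exp(−rT) = exp(−0.028·1.25) = 0.9656
C = 380·N(0.83) − 350·0.9656·N(0.67) = 380·0.7967 − 350·0.9656·0.7486 = 302.7460 − 252.9969 = 49.7491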